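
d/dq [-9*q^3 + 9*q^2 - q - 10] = -27*q^2 + 18*q - 1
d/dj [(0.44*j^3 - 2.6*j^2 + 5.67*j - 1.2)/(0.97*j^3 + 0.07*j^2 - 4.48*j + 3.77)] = (2.5528*j^4 - 14.9422*j^3 + 19.7195*j^2 - 19.436*j + 15.9999)/(0.9409*j^6 + 0.1358*j^5 - 8.6863*j^4 + 6.6866*j^3 + 20.5982*j^2 - 33.7792*j + 14.2129)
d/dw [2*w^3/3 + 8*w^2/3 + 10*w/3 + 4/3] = 2*w^2 + 16*w/3 + 10/3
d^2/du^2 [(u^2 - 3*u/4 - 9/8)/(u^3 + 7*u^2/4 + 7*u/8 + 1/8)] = 2*(512*u^6 - 1152*u^5 - 6816*u^4 - 10136*u^3 - 6852*u^2 - 2178*u - 265)/(512*u^9 + 2688*u^8 + 6048*u^7 + 7640*u^6 + 5964*u^5 + 2982*u^4 + 955*u^3 + 189*u^2 + 21*u + 1)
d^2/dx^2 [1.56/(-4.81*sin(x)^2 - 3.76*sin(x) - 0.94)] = (144.369264*sin(x)^4 + 84.640608*sin(x)^3 - 222.712776*sin(x)^2 - 174.79488*sin(x) - 30.002544)/(4.81*sin(x)^2 + 3.76*sin(x) + 0.94)^3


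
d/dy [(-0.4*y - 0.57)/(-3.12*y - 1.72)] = (-3.402048*y - 1.875488)/(3.12*y + 1.72)^3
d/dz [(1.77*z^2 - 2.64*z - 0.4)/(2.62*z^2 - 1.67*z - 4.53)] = (3.9609*z^2 - 13.9402*z + 11.2912)/(6.8644*z^4 - 8.7508*z^3 - 20.9483*z^2 + 15.1302*z + 20.5209)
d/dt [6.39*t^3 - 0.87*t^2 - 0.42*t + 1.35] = 19.17*t^2 - 1.74*t - 0.42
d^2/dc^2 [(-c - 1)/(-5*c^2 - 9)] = 10*(20*c^2*(c + 1) - (3*c + 1)*(5*c^2 + 9))/(5*c^2 + 9)^3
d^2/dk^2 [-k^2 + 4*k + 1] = -2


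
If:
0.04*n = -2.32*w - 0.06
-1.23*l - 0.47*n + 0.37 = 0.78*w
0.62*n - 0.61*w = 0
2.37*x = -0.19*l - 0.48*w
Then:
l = 0.33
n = -0.03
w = -0.03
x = -0.02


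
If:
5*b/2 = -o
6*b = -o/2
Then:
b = 0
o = 0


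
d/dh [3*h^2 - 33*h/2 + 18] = 6*h - 33/2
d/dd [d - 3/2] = 1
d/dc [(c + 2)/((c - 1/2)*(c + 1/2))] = 4*(-4*c^2 - 16*c - 1)/(16*c^4 - 8*c^2 + 1)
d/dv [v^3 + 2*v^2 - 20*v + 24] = 3*v^2 + 4*v - 20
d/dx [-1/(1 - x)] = -1/(x - 1)^2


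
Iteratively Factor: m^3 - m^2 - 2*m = (m - 2)*(m^2 + m) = m*(m - 2)*(m + 1)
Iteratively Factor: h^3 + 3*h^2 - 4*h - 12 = (h + 3)*(h^2 - 4) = (h - 2)*(h + 3)*(h + 2)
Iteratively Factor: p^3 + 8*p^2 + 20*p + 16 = (p + 2)*(p^2 + 6*p + 8) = (p + 2)*(p + 4)*(p + 2)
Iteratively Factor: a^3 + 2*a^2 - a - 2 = (a - 1)*(a^2 + 3*a + 2) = (a - 1)*(a + 1)*(a + 2)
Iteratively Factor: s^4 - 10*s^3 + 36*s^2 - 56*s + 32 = (s - 2)*(s^3 - 8*s^2 + 20*s - 16) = (s - 4)*(s - 2)*(s^2 - 4*s + 4) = (s - 4)*(s - 2)^2*(s - 2)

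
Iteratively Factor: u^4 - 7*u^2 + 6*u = (u - 1)*(u^3 + u^2 - 6*u) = u*(u - 1)*(u^2 + u - 6) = u*(u - 1)*(u + 3)*(u - 2)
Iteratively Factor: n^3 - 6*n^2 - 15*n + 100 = (n - 5)*(n^2 - n - 20) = (n - 5)*(n + 4)*(n - 5)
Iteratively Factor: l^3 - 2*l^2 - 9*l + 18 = (l - 2)*(l^2 - 9) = (l - 2)*(l + 3)*(l - 3)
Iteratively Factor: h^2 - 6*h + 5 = (h - 1)*(h - 5)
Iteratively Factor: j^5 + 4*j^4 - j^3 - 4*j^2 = (j - 1)*(j^4 + 5*j^3 + 4*j^2) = j*(j - 1)*(j^3 + 5*j^2 + 4*j) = j*(j - 1)*(j + 4)*(j^2 + j) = j^2*(j - 1)*(j + 4)*(j + 1)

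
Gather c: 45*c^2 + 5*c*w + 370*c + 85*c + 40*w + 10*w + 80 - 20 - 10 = 45*c^2 + c*(5*w + 455) + 50*w + 50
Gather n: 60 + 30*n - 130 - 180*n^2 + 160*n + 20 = -180*n^2 + 190*n - 50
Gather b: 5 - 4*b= 5 - 4*b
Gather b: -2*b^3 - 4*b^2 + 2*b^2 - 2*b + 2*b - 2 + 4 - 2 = -2*b^3 - 2*b^2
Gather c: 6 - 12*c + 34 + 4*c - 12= 28 - 8*c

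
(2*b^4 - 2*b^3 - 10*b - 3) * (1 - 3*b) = -6*b^5 + 8*b^4 - 2*b^3 + 30*b^2 - b - 3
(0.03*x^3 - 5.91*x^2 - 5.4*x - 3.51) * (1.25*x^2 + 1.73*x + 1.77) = 0.0375*x^5 - 7.3356*x^4 - 16.9212*x^3 - 24.1902*x^2 - 15.6303*x - 6.2127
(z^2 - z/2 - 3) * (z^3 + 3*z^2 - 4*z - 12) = z^5 + 5*z^4/2 - 17*z^3/2 - 19*z^2 + 18*z + 36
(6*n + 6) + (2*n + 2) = 8*n + 8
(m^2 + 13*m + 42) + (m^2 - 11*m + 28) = 2*m^2 + 2*m + 70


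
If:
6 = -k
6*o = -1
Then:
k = -6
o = -1/6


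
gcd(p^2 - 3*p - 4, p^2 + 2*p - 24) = p - 4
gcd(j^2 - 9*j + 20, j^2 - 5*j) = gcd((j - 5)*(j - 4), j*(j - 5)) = j - 5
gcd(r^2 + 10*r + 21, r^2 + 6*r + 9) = r + 3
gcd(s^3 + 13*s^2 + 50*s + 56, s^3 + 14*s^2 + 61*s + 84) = s^2 + 11*s + 28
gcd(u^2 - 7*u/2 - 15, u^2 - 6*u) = u - 6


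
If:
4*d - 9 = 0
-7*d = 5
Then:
No Solution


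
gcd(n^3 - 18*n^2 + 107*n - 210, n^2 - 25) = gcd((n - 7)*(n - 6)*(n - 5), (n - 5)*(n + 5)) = n - 5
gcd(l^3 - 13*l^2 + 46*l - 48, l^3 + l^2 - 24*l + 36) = l^2 - 5*l + 6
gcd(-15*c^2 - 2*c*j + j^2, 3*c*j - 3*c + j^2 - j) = 3*c + j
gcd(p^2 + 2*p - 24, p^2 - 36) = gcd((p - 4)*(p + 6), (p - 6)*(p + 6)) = p + 6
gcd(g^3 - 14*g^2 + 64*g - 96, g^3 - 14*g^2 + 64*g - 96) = g^3 - 14*g^2 + 64*g - 96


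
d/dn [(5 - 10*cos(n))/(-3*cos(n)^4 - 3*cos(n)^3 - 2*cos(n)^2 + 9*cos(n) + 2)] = 80*(18*cos(n)^4 - 5*cos(n)^2 - 4*cos(n) + 13)*sin(n)/(12*sin(n)^4 - 32*sin(n)^2 - 27*cos(n) + 3*cos(3*n) + 12)^2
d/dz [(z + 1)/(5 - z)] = 6/(z - 5)^2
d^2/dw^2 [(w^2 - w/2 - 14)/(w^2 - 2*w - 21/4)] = 8*(24*w^3 - 420*w^2 + 1218*w - 1547)/(64*w^6 - 384*w^5 - 240*w^4 + 3520*w^3 + 1260*w^2 - 10584*w - 9261)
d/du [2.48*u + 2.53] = 2.48000000000000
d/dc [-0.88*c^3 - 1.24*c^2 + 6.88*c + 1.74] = -2.64*c^2 - 2.48*c + 6.88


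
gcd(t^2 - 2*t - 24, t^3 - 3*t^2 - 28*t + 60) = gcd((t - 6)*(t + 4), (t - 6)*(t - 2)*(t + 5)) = t - 6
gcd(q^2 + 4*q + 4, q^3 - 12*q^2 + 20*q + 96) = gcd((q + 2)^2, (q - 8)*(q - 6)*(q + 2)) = q + 2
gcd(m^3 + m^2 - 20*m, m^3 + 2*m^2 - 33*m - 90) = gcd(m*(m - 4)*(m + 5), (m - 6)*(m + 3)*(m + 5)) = m + 5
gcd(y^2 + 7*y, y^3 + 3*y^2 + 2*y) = y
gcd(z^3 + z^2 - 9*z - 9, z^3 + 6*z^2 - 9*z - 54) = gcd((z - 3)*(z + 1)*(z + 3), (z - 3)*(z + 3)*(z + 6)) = z^2 - 9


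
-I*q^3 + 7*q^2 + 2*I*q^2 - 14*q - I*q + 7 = (q - 1)*(q + 7*I)*(-I*q + I)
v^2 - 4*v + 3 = (v - 3)*(v - 1)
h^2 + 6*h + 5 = (h + 1)*(h + 5)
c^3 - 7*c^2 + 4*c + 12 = (c - 6)*(c - 2)*(c + 1)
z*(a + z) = a*z + z^2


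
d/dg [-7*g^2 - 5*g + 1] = -14*g - 5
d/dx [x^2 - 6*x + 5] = 2*x - 6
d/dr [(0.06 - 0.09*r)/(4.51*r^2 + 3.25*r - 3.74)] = (0.4059*r^2 - 0.5412*r + 0.1416)/(20.3401*r^4 + 29.315*r^3 - 23.1723*r^2 - 24.31*r + 13.9876)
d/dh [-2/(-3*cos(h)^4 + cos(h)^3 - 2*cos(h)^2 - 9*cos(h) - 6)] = 2*(12*cos(h)^3 - 3*cos(h)^2 + 4*cos(h) + 9)*sin(h)/(3*cos(h)^4 - cos(h)^3 + 2*cos(h)^2 + 9*cos(h) + 6)^2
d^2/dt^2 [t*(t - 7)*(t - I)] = 6*t - 14 - 2*I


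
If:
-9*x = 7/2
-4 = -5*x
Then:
No Solution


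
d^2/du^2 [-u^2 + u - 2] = -2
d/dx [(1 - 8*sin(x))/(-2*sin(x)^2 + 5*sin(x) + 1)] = (-16*sin(x)^2 + 4*sin(x) - 13)*cos(x)/(5*sin(x) + cos(2*x))^2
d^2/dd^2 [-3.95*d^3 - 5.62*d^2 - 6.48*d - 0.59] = -23.7*d - 11.24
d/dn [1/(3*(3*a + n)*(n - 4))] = ((4 - n)*(3*a + n) - (n - 4)^2)/(3*(3*a + n)^2*(n - 4)^3)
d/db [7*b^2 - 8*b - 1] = 14*b - 8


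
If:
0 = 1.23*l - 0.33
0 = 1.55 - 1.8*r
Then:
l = 0.27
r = 0.86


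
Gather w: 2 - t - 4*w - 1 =-t - 4*w + 1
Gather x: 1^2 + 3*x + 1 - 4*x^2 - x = -4*x^2 + 2*x + 2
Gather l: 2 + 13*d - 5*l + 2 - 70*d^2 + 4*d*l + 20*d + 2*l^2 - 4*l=-70*d^2 + 33*d + 2*l^2 + l*(4*d - 9) + 4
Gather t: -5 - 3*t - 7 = -3*t - 12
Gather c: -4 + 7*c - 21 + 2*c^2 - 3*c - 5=2*c^2 + 4*c - 30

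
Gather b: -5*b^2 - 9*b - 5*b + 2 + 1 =-5*b^2 - 14*b + 3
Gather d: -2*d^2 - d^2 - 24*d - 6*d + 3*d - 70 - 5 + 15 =-3*d^2 - 27*d - 60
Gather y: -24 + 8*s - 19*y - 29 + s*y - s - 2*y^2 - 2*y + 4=7*s - 2*y^2 + y*(s - 21) - 49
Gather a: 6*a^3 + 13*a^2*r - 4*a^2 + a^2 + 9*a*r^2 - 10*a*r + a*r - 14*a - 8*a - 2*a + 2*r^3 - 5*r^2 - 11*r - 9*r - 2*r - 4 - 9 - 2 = 6*a^3 + a^2*(13*r - 3) + a*(9*r^2 - 9*r - 24) + 2*r^3 - 5*r^2 - 22*r - 15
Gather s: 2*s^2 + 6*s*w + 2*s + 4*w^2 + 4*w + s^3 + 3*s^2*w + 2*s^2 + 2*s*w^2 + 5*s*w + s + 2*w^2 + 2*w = s^3 + s^2*(3*w + 4) + s*(2*w^2 + 11*w + 3) + 6*w^2 + 6*w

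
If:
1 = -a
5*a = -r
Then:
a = -1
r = 5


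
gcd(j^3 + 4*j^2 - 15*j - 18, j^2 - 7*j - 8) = j + 1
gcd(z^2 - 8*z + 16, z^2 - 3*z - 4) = z - 4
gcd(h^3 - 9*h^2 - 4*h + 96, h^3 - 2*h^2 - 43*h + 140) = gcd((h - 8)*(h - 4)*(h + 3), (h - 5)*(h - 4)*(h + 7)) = h - 4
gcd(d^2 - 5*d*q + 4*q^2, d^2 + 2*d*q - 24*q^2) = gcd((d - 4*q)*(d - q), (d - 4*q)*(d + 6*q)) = -d + 4*q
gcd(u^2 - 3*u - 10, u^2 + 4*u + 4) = u + 2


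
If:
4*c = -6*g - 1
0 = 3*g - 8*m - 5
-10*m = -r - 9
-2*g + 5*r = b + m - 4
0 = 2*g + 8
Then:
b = -1097/8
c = 23/4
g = -4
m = -17/8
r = -121/4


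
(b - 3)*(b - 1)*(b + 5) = b^3 + b^2 - 17*b + 15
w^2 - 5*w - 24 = (w - 8)*(w + 3)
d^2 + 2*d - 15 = (d - 3)*(d + 5)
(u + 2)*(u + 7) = u^2 + 9*u + 14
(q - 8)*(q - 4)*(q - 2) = q^3 - 14*q^2 + 56*q - 64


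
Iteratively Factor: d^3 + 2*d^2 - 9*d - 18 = (d + 3)*(d^2 - d - 6) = (d - 3)*(d + 3)*(d + 2)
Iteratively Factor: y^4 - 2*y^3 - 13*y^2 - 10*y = (y + 2)*(y^3 - 4*y^2 - 5*y) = (y - 5)*(y + 2)*(y^2 + y) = (y - 5)*(y + 1)*(y + 2)*(y)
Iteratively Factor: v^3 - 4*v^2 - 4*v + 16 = (v - 4)*(v^2 - 4) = (v - 4)*(v + 2)*(v - 2)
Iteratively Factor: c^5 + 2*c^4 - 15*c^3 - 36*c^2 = (c + 3)*(c^4 - c^3 - 12*c^2) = c*(c + 3)*(c^3 - c^2 - 12*c) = c^2*(c + 3)*(c^2 - c - 12) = c^2*(c - 4)*(c + 3)*(c + 3)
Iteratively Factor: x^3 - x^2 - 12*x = (x - 4)*(x^2 + 3*x) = x*(x - 4)*(x + 3)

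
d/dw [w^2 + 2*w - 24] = 2*w + 2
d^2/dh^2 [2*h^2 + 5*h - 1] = 4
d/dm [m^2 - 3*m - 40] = 2*m - 3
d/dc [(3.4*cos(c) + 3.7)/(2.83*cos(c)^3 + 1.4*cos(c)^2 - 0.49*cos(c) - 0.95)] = (19.244*cos(c)^3 + 36.173*cos(c)^2 + 10.36*cos(c) + 1.417)*sin(c)/(8.0089*cos(c)^6 + 7.924*cos(c)^5 - 0.8134*cos(c)^4 - 6.749*cos(c)^3 - 2.4199*cos(c)^2 + 0.931*cos(c) + 0.9025)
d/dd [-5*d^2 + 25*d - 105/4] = 25 - 10*d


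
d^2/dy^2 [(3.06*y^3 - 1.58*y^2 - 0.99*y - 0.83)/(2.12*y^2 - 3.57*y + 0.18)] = (-1.13686837721616e-13*y^4 + 42.84834*y^3 - 30.56268*y^2 + 40.5522*y - 21.89781)/(9.528128*y^6 - 48.135024*y^5 + 83.48454*y^4 - 53.673165*y^3 + 7.08831*y^2 - 0.347004*y + 0.005832)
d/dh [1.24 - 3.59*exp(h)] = -3.59*exp(h)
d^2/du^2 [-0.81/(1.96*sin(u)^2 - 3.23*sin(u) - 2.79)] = (-12.446784*sin(u)^4 + 15.383844*sin(u)^3 - 7.498089*sin(u)^2 - 23.468211*sin(u) + 25.760106)/(-1.96*sin(u)^2 + 3.23*sin(u) + 2.79)^3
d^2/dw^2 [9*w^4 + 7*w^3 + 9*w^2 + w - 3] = 108*w^2 + 42*w + 18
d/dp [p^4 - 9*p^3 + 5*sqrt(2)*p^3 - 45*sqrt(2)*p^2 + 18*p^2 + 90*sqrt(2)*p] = 4*p^3 - 27*p^2 + 15*sqrt(2)*p^2 - 90*sqrt(2)*p + 36*p + 90*sqrt(2)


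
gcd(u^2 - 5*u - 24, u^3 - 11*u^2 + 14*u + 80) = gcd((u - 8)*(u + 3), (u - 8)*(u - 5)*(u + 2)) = u - 8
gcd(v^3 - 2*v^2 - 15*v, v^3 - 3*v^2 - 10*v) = v^2 - 5*v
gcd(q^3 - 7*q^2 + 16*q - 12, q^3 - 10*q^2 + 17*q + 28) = 1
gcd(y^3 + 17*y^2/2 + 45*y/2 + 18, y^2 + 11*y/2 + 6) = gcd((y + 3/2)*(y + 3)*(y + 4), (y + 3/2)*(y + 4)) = y^2 + 11*y/2 + 6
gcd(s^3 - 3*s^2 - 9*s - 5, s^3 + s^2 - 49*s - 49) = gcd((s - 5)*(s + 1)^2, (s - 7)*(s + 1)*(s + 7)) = s + 1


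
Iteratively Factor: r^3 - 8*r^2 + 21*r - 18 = (r - 2)*(r^2 - 6*r + 9) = (r - 3)*(r - 2)*(r - 3)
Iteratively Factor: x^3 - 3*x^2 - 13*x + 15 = (x - 1)*(x^2 - 2*x - 15) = (x - 5)*(x - 1)*(x + 3)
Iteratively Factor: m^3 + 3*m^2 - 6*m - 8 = (m + 4)*(m^2 - m - 2) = (m + 1)*(m + 4)*(m - 2)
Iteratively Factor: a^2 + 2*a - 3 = (a + 3)*(a - 1)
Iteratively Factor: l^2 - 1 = (l + 1)*(l - 1)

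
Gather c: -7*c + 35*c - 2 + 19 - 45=28*c - 28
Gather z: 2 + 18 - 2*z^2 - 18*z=-2*z^2 - 18*z + 20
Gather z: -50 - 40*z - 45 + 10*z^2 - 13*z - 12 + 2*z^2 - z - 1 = 12*z^2 - 54*z - 108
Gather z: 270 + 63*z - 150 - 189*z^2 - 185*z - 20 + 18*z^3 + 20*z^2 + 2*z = 18*z^3 - 169*z^2 - 120*z + 100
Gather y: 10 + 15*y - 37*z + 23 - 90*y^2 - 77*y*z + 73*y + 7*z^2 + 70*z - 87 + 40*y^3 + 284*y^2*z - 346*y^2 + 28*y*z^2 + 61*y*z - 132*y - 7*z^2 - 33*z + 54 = 40*y^3 + y^2*(284*z - 436) + y*(28*z^2 - 16*z - 44)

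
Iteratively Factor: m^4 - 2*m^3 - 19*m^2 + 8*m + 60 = (m + 3)*(m^3 - 5*m^2 - 4*m + 20) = (m + 2)*(m + 3)*(m^2 - 7*m + 10) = (m - 2)*(m + 2)*(m + 3)*(m - 5)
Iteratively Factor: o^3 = (o)*(o^2) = o^2*(o)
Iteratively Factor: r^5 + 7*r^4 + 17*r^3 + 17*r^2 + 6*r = (r + 1)*(r^4 + 6*r^3 + 11*r^2 + 6*r) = (r + 1)^2*(r^3 + 5*r^2 + 6*r) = (r + 1)^2*(r + 3)*(r^2 + 2*r) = r*(r + 1)^2*(r + 3)*(r + 2)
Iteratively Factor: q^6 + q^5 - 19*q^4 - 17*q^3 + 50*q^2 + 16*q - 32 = (q + 4)*(q^5 - 3*q^4 - 7*q^3 + 11*q^2 + 6*q - 8) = (q - 4)*(q + 4)*(q^4 + q^3 - 3*q^2 - q + 2) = (q - 4)*(q - 1)*(q + 4)*(q^3 + 2*q^2 - q - 2) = (q - 4)*(q - 1)^2*(q + 4)*(q^2 + 3*q + 2) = (q - 4)*(q - 1)^2*(q + 1)*(q + 4)*(q + 2)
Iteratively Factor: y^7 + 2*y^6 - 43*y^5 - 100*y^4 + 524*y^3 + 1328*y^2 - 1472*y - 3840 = (y - 4)*(y^6 + 6*y^5 - 19*y^4 - 176*y^3 - 180*y^2 + 608*y + 960) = (y - 4)*(y + 4)*(y^5 + 2*y^4 - 27*y^3 - 68*y^2 + 92*y + 240) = (y - 4)*(y + 3)*(y + 4)*(y^4 - y^3 - 24*y^2 + 4*y + 80) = (y - 4)*(y + 2)*(y + 3)*(y + 4)*(y^3 - 3*y^2 - 18*y + 40) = (y - 4)*(y + 2)*(y + 3)*(y + 4)^2*(y^2 - 7*y + 10) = (y - 4)*(y - 2)*(y + 2)*(y + 3)*(y + 4)^2*(y - 5)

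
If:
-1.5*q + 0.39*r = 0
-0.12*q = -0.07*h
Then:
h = 0.445714285714286*r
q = 0.26*r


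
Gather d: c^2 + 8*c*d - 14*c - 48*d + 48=c^2 - 14*c + d*(8*c - 48) + 48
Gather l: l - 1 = l - 1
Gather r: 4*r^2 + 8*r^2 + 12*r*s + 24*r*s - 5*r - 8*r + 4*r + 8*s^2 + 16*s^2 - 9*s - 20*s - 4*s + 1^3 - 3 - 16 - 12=12*r^2 + r*(36*s - 9) + 24*s^2 - 33*s - 30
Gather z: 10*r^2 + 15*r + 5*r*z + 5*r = 10*r^2 + 5*r*z + 20*r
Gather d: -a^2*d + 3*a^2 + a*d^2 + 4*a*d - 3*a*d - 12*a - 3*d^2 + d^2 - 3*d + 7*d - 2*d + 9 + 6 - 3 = 3*a^2 - 12*a + d^2*(a - 2) + d*(-a^2 + a + 2) + 12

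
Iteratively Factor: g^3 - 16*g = (g + 4)*(g^2 - 4*g) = (g - 4)*(g + 4)*(g)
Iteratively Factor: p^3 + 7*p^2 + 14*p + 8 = (p + 1)*(p^2 + 6*p + 8) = (p + 1)*(p + 4)*(p + 2)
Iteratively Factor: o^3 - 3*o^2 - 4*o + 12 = (o - 2)*(o^2 - o - 6) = (o - 2)*(o + 2)*(o - 3)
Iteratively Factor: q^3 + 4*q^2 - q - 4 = (q - 1)*(q^2 + 5*q + 4) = (q - 1)*(q + 1)*(q + 4)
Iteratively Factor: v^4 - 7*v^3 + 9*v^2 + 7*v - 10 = (v - 1)*(v^3 - 6*v^2 + 3*v + 10) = (v - 1)*(v + 1)*(v^2 - 7*v + 10) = (v - 2)*(v - 1)*(v + 1)*(v - 5)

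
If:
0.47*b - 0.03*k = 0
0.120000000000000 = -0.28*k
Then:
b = -0.03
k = -0.43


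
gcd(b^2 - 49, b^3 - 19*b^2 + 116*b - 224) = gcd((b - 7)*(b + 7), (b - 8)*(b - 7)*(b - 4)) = b - 7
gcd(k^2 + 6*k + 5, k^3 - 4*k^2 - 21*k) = 1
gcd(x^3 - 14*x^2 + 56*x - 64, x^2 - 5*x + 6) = x - 2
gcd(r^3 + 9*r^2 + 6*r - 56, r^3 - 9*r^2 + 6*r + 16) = r - 2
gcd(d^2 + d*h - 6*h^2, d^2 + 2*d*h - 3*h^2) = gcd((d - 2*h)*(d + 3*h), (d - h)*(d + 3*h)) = d + 3*h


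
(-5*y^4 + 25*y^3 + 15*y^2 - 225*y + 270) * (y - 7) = -5*y^5 + 60*y^4 - 160*y^3 - 330*y^2 + 1845*y - 1890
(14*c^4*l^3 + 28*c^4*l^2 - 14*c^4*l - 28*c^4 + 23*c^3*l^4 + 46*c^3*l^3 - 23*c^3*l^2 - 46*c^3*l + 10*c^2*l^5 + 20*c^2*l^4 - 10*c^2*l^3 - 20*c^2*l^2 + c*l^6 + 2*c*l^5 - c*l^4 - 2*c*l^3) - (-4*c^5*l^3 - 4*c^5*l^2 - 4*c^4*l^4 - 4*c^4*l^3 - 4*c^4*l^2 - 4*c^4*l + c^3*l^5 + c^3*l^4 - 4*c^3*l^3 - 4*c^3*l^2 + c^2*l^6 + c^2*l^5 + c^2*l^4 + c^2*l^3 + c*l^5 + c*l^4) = 4*c^5*l^3 + 4*c^5*l^2 + 4*c^4*l^4 + 18*c^4*l^3 + 32*c^4*l^2 - 10*c^4*l - 28*c^4 - c^3*l^5 + 22*c^3*l^4 + 50*c^3*l^3 - 19*c^3*l^2 - 46*c^3*l - c^2*l^6 + 9*c^2*l^5 + 19*c^2*l^4 - 11*c^2*l^3 - 20*c^2*l^2 + c*l^6 + c*l^5 - 2*c*l^4 - 2*c*l^3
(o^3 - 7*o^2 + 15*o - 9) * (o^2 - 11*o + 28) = o^5 - 18*o^4 + 120*o^3 - 370*o^2 + 519*o - 252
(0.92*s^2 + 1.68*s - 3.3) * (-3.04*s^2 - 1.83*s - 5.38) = -2.7968*s^4 - 6.7908*s^3 + 2.008*s^2 - 2.9994*s + 17.754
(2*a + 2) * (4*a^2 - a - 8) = 8*a^3 + 6*a^2 - 18*a - 16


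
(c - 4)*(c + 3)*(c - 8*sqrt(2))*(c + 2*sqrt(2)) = c^4 - 6*sqrt(2)*c^3 - c^3 - 44*c^2 + 6*sqrt(2)*c^2 + 32*c + 72*sqrt(2)*c + 384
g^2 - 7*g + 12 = (g - 4)*(g - 3)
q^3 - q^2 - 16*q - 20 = (q - 5)*(q + 2)^2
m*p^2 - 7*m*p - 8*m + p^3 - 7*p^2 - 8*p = (m + p)*(p - 8)*(p + 1)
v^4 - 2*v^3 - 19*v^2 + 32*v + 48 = (v - 4)*(v - 3)*(v + 1)*(v + 4)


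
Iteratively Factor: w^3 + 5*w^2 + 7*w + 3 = (w + 3)*(w^2 + 2*w + 1) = (w + 1)*(w + 3)*(w + 1)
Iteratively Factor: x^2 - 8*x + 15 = (x - 5)*(x - 3)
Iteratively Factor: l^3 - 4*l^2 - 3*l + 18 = (l - 3)*(l^2 - l - 6) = (l - 3)*(l + 2)*(l - 3)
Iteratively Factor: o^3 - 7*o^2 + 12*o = (o - 3)*(o^2 - 4*o) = o*(o - 3)*(o - 4)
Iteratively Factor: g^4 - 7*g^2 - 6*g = (g + 2)*(g^3 - 2*g^2 - 3*g) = g*(g + 2)*(g^2 - 2*g - 3) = g*(g + 1)*(g + 2)*(g - 3)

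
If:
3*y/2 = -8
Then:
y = -16/3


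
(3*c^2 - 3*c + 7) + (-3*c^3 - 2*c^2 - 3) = -3*c^3 + c^2 - 3*c + 4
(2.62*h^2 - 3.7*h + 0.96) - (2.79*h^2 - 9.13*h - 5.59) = -0.17*h^2 + 5.43*h + 6.55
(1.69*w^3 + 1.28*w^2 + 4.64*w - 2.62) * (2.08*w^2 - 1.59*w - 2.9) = 3.5152*w^5 - 0.0246999999999997*w^4 + 2.715*w^3 - 16.5392*w^2 - 9.2902*w + 7.598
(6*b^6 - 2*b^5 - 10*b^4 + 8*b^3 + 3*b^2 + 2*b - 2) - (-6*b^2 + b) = 6*b^6 - 2*b^5 - 10*b^4 + 8*b^3 + 9*b^2 + b - 2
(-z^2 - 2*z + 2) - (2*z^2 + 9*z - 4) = -3*z^2 - 11*z + 6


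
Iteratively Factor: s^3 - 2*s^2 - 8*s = (s + 2)*(s^2 - 4*s) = (s - 4)*(s + 2)*(s)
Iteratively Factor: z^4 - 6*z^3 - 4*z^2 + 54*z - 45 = (z - 3)*(z^3 - 3*z^2 - 13*z + 15) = (z - 5)*(z - 3)*(z^2 + 2*z - 3) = (z - 5)*(z - 3)*(z + 3)*(z - 1)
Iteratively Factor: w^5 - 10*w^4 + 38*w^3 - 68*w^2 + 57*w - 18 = (w - 2)*(w^4 - 8*w^3 + 22*w^2 - 24*w + 9) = (w - 3)*(w - 2)*(w^3 - 5*w^2 + 7*w - 3) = (w - 3)*(w - 2)*(w - 1)*(w^2 - 4*w + 3) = (w - 3)*(w - 2)*(w - 1)^2*(w - 3)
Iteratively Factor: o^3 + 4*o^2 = (o)*(o^2 + 4*o) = o^2*(o + 4)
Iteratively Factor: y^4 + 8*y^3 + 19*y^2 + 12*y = (y + 3)*(y^3 + 5*y^2 + 4*y) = (y + 3)*(y + 4)*(y^2 + y) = y*(y + 3)*(y + 4)*(y + 1)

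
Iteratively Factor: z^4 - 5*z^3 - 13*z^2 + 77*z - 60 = (z - 1)*(z^3 - 4*z^2 - 17*z + 60) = (z - 5)*(z - 1)*(z^2 + z - 12) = (z - 5)*(z - 1)*(z + 4)*(z - 3)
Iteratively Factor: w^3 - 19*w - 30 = (w + 3)*(w^2 - 3*w - 10) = (w - 5)*(w + 3)*(w + 2)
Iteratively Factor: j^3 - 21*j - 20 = (j + 1)*(j^2 - j - 20) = (j - 5)*(j + 1)*(j + 4)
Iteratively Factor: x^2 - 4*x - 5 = (x - 5)*(x + 1)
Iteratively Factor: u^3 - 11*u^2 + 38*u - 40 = (u - 2)*(u^2 - 9*u + 20) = (u - 5)*(u - 2)*(u - 4)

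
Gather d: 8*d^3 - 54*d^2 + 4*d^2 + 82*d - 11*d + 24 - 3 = 8*d^3 - 50*d^2 + 71*d + 21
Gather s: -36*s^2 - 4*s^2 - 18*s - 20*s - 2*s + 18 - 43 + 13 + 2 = -40*s^2 - 40*s - 10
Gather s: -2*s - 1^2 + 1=-2*s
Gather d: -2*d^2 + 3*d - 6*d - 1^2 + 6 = -2*d^2 - 3*d + 5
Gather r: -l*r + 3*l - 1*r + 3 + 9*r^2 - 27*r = 3*l + 9*r^2 + r*(-l - 28) + 3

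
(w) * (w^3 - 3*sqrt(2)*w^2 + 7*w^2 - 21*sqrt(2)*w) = w^4 - 3*sqrt(2)*w^3 + 7*w^3 - 21*sqrt(2)*w^2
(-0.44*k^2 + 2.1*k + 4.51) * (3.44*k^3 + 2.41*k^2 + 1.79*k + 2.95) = -1.5136*k^5 + 6.1636*k^4 + 19.7878*k^3 + 13.3301*k^2 + 14.2679*k + 13.3045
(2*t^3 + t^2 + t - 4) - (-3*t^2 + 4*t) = 2*t^3 + 4*t^2 - 3*t - 4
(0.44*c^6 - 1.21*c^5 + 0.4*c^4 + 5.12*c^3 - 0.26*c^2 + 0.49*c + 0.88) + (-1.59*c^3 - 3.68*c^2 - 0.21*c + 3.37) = 0.44*c^6 - 1.21*c^5 + 0.4*c^4 + 3.53*c^3 - 3.94*c^2 + 0.28*c + 4.25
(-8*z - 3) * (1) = -8*z - 3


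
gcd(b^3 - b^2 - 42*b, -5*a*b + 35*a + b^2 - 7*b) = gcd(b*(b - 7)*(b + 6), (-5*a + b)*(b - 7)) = b - 7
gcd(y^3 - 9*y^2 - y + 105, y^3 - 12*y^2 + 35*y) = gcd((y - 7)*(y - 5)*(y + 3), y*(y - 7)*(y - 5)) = y^2 - 12*y + 35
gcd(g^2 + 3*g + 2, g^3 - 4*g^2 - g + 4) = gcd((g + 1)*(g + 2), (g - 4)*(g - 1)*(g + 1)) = g + 1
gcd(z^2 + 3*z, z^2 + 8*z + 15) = z + 3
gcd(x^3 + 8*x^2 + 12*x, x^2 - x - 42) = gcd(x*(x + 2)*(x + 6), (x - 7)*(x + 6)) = x + 6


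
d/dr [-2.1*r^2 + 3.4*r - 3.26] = 3.4 - 4.2*r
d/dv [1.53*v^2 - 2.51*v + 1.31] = 3.06*v - 2.51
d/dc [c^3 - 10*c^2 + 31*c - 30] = 3*c^2 - 20*c + 31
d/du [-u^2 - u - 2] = -2*u - 1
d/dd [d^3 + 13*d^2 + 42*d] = 3*d^2 + 26*d + 42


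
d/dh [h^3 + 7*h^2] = h*(3*h + 14)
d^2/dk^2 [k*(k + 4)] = 2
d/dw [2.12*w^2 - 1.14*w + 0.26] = 4.24*w - 1.14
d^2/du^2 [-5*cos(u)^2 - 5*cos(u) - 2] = 5*cos(u) + 10*cos(2*u)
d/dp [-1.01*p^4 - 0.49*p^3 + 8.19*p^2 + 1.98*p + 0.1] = -4.04*p^3 - 1.47*p^2 + 16.38*p + 1.98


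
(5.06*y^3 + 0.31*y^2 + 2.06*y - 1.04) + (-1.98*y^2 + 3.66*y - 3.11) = 5.06*y^3 - 1.67*y^2 + 5.72*y - 4.15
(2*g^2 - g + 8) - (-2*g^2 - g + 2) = 4*g^2 + 6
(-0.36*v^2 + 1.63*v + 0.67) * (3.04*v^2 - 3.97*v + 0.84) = -1.0944*v^4 + 6.3844*v^3 - 4.7367*v^2 - 1.2907*v + 0.5628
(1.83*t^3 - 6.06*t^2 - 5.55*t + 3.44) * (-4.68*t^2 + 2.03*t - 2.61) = -8.5644*t^5 + 32.0757*t^4 + 8.8959*t^3 - 11.5491*t^2 + 21.4687*t - 8.9784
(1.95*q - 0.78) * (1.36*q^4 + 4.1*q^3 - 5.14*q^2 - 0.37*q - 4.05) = 2.652*q^5 + 6.9342*q^4 - 13.221*q^3 + 3.2877*q^2 - 7.6089*q + 3.159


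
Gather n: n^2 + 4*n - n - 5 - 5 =n^2 + 3*n - 10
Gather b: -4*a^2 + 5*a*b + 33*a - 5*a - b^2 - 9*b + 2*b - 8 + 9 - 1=-4*a^2 + 28*a - b^2 + b*(5*a - 7)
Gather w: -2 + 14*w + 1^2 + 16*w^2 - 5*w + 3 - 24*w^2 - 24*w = -8*w^2 - 15*w + 2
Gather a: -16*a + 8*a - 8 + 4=-8*a - 4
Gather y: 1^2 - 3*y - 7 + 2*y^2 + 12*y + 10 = 2*y^2 + 9*y + 4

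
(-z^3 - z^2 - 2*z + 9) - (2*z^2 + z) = -z^3 - 3*z^2 - 3*z + 9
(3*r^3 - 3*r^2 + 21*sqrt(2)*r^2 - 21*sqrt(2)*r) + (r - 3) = 3*r^3 - 3*r^2 + 21*sqrt(2)*r^2 - 21*sqrt(2)*r + r - 3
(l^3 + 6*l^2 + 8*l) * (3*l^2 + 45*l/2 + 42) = 3*l^5 + 81*l^4/2 + 201*l^3 + 432*l^2 + 336*l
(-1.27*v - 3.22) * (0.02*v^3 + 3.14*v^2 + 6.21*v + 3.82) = -0.0254*v^4 - 4.0522*v^3 - 17.9975*v^2 - 24.8476*v - 12.3004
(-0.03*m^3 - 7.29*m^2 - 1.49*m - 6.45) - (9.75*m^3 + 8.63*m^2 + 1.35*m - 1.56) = -9.78*m^3 - 15.92*m^2 - 2.84*m - 4.89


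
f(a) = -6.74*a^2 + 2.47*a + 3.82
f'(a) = 2.47 - 13.48*a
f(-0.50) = 0.90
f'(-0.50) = 9.21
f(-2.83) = -57.15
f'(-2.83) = 40.62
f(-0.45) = 1.34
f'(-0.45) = 8.54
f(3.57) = -73.26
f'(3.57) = -45.65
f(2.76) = -40.71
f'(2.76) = -34.73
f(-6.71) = -316.22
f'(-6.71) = 92.92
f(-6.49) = -296.10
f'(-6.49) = 89.96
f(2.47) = -31.20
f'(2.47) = -30.83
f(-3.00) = -64.25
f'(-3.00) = 42.91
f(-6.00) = -253.64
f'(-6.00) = 83.35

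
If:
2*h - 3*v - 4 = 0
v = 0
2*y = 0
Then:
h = 2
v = 0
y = 0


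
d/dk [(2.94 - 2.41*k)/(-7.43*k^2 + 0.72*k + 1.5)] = (-17.9063*k^2 + 43.6884*k - 5.7318)/(55.2049*k^4 - 10.6992*k^3 - 21.7716*k^2 + 2.16*k + 2.25)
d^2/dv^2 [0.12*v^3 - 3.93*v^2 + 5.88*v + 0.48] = 0.72*v - 7.86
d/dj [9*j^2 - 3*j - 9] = 18*j - 3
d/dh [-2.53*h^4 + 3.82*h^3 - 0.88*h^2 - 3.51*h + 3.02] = -10.12*h^3 + 11.46*h^2 - 1.76*h - 3.51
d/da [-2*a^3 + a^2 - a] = -6*a^2 + 2*a - 1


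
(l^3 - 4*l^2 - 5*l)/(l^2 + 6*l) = (l^2 - 4*l - 5)/(l + 6)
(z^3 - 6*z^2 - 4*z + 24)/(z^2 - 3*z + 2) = (z^2 - 4*z - 12)/(z - 1)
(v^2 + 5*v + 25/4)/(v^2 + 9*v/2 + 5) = (v + 5/2)/(v + 2)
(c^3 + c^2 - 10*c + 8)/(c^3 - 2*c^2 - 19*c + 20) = (c - 2)/(c - 5)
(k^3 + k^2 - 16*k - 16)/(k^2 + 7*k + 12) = (k^2 - 3*k - 4)/(k + 3)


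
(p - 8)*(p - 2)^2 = p^3 - 12*p^2 + 36*p - 32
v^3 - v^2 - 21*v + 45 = (v - 3)^2*(v + 5)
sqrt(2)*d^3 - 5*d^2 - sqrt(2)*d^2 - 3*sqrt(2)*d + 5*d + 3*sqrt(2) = (d - 1)*(d - 3*sqrt(2))*(sqrt(2)*d + 1)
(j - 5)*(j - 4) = j^2 - 9*j + 20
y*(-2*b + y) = -2*b*y + y^2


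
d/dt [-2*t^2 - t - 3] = -4*t - 1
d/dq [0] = 0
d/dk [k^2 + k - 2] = 2*k + 1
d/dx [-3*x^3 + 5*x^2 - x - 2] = -9*x^2 + 10*x - 1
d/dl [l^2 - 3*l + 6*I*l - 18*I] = 2*l - 3 + 6*I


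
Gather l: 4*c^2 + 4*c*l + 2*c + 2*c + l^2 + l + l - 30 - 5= 4*c^2 + 4*c + l^2 + l*(4*c + 2) - 35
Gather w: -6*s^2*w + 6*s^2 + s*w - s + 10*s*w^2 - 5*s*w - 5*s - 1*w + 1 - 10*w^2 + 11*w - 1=6*s^2 - 6*s + w^2*(10*s - 10) + w*(-6*s^2 - 4*s + 10)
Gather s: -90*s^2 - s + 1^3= -90*s^2 - s + 1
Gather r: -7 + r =r - 7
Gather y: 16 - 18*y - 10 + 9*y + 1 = 7 - 9*y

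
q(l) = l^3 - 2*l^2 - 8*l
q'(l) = 3*l^2 - 4*l - 8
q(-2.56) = -9.40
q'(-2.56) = 21.90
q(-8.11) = -600.08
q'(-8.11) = 221.76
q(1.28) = -11.42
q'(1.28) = -8.20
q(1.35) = -11.98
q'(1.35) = -7.93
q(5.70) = 74.61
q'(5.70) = 66.67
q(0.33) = -2.82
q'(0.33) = -8.99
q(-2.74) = -13.67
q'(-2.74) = 25.48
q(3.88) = -2.74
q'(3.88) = 21.64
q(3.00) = -15.00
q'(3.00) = 7.00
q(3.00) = -15.00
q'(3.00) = 7.00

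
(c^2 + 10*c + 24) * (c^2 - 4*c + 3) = c^4 + 6*c^3 - 13*c^2 - 66*c + 72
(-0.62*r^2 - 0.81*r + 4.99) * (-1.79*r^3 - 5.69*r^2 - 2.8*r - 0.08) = 1.1098*r^5 + 4.9777*r^4 - 2.5872*r^3 - 26.0755*r^2 - 13.9072*r - 0.3992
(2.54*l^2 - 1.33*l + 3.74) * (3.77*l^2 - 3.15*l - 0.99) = 9.5758*l^4 - 13.0151*l^3 + 15.7747*l^2 - 10.4643*l - 3.7026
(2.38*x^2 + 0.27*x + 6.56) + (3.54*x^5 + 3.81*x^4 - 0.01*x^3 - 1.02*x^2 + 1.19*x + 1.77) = 3.54*x^5 + 3.81*x^4 - 0.01*x^3 + 1.36*x^2 + 1.46*x + 8.33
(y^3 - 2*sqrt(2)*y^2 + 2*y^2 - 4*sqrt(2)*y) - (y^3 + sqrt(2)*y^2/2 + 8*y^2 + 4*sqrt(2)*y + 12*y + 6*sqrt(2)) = -6*y^2 - 5*sqrt(2)*y^2/2 - 12*y - 8*sqrt(2)*y - 6*sqrt(2)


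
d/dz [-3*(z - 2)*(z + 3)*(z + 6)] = 3*z*(-3*z - 14)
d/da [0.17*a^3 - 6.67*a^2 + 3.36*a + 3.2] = 0.51*a^2 - 13.34*a + 3.36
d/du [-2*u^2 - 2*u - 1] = -4*u - 2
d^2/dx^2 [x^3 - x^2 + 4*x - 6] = 6*x - 2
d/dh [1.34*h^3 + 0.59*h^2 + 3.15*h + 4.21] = 4.02*h^2 + 1.18*h + 3.15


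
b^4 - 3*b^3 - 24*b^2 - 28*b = b*(b - 7)*(b + 2)^2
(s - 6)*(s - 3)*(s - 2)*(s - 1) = s^4 - 12*s^3 + 47*s^2 - 72*s + 36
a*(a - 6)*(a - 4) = a^3 - 10*a^2 + 24*a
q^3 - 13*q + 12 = (q - 3)*(q - 1)*(q + 4)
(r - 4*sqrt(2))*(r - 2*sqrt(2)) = r^2 - 6*sqrt(2)*r + 16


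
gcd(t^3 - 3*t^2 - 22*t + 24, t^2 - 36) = t - 6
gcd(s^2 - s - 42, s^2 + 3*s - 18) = s + 6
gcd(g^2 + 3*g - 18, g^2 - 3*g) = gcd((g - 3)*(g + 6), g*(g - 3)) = g - 3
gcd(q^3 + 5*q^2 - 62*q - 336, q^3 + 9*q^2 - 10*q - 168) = q^2 + 13*q + 42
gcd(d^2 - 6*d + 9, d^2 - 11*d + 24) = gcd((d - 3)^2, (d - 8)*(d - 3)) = d - 3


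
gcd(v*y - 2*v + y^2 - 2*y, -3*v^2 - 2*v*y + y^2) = v + y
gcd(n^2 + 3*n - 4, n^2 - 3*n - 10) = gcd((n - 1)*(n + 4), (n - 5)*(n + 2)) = 1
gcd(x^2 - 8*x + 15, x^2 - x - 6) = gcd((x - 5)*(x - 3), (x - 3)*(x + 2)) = x - 3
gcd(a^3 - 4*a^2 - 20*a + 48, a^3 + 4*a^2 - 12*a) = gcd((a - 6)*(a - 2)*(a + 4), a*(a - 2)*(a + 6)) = a - 2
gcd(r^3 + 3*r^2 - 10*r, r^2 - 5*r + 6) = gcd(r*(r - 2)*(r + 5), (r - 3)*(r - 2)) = r - 2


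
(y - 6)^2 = y^2 - 12*y + 36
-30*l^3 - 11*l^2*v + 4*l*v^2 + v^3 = (-3*l + v)*(2*l + v)*(5*l + v)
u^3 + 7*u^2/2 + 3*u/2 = u*(u + 1/2)*(u + 3)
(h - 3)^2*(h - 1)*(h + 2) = h^4 - 5*h^3 + h^2 + 21*h - 18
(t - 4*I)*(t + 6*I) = t^2 + 2*I*t + 24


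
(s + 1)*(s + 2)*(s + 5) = s^3 + 8*s^2 + 17*s + 10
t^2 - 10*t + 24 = (t - 6)*(t - 4)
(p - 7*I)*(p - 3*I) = p^2 - 10*I*p - 21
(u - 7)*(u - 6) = u^2 - 13*u + 42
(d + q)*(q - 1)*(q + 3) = d*q^2 + 2*d*q - 3*d + q^3 + 2*q^2 - 3*q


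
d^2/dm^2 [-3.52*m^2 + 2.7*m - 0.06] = -7.04000000000000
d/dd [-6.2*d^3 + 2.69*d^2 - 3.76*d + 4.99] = -18.6*d^2 + 5.38*d - 3.76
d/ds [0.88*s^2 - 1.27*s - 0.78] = 1.76*s - 1.27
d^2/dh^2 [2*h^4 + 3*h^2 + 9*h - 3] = 24*h^2 + 6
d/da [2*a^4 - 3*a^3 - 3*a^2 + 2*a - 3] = 8*a^3 - 9*a^2 - 6*a + 2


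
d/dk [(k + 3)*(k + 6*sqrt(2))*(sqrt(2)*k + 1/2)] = 3*sqrt(2)*k^2 + 6*sqrt(2)*k + 25*k + 3*sqrt(2) + 75/2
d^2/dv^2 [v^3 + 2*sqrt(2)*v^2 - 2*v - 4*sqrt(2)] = 6*v + 4*sqrt(2)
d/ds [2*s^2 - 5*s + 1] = 4*s - 5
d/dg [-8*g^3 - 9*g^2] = 6*g*(-4*g - 3)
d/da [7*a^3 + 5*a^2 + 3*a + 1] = 21*a^2 + 10*a + 3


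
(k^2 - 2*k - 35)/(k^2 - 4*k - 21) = (k + 5)/(k + 3)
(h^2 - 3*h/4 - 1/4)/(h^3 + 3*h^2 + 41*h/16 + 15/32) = 8*(h - 1)/(8*h^2 + 22*h + 15)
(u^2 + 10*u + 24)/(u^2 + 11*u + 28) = (u + 6)/(u + 7)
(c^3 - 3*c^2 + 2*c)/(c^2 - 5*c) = (c^2 - 3*c + 2)/(c - 5)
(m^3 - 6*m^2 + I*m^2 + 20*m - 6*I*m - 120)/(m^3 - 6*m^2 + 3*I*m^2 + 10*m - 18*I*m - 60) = (m - 4*I)/(m - 2*I)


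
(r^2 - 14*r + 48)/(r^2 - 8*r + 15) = (r^2 - 14*r + 48)/(r^2 - 8*r + 15)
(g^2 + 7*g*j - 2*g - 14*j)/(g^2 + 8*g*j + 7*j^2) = (g - 2)/(g + j)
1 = 1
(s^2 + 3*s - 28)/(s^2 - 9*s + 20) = (s + 7)/(s - 5)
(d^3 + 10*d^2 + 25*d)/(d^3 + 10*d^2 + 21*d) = (d^2 + 10*d + 25)/(d^2 + 10*d + 21)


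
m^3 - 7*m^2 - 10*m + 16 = (m - 8)*(m - 1)*(m + 2)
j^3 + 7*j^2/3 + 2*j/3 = j*(j + 1/3)*(j + 2)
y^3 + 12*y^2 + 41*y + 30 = (y + 1)*(y + 5)*(y + 6)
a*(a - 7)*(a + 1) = a^3 - 6*a^2 - 7*a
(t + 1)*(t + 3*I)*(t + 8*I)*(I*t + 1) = I*t^4 - 10*t^3 + I*t^3 - 10*t^2 - 13*I*t^2 - 24*t - 13*I*t - 24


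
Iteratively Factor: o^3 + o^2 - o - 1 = (o - 1)*(o^2 + 2*o + 1) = (o - 1)*(o + 1)*(o + 1)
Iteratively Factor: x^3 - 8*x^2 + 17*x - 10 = (x - 5)*(x^2 - 3*x + 2) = (x - 5)*(x - 2)*(x - 1)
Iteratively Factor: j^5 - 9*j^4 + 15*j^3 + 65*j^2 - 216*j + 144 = (j - 4)*(j^4 - 5*j^3 - 5*j^2 + 45*j - 36) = (j - 4)*(j - 1)*(j^3 - 4*j^2 - 9*j + 36) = (j - 4)*(j - 1)*(j + 3)*(j^2 - 7*j + 12) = (j - 4)^2*(j - 1)*(j + 3)*(j - 3)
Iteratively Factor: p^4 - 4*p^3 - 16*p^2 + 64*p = (p - 4)*(p^3 - 16*p) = (p - 4)^2*(p^2 + 4*p) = (p - 4)^2*(p + 4)*(p)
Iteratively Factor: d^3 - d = (d)*(d^2 - 1) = d*(d + 1)*(d - 1)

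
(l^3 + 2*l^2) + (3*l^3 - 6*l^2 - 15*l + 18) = 4*l^3 - 4*l^2 - 15*l + 18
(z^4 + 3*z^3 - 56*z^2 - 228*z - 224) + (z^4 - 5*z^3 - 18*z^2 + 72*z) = 2*z^4 - 2*z^3 - 74*z^2 - 156*z - 224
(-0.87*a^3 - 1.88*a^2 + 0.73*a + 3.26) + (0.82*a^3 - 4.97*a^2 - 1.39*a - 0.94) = -0.05*a^3 - 6.85*a^2 - 0.66*a + 2.32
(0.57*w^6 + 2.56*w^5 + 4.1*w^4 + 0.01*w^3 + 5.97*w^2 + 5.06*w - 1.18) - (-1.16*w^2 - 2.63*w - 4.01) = 0.57*w^6 + 2.56*w^5 + 4.1*w^4 + 0.01*w^3 + 7.13*w^2 + 7.69*w + 2.83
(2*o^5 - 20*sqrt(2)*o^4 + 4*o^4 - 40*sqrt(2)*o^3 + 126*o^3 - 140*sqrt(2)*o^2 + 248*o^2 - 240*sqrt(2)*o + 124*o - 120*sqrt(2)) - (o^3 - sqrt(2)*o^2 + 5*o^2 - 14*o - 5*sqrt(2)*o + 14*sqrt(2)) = 2*o^5 - 20*sqrt(2)*o^4 + 4*o^4 - 40*sqrt(2)*o^3 + 125*o^3 - 139*sqrt(2)*o^2 + 243*o^2 - 235*sqrt(2)*o + 138*o - 134*sqrt(2)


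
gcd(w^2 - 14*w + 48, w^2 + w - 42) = w - 6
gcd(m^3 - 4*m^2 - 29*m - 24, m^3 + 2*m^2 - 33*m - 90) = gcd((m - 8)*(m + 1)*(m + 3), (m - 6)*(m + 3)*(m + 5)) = m + 3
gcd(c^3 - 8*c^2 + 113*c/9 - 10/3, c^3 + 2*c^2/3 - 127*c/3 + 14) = c^2 - 19*c/3 + 2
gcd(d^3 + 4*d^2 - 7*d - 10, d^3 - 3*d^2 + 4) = d^2 - d - 2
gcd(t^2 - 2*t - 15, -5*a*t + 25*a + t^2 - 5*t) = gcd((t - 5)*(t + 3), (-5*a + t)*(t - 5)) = t - 5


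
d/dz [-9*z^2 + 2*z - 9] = 2 - 18*z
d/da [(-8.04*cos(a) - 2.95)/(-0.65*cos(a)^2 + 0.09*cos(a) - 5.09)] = (5.226*cos(a)^2 + 3.835*cos(a) - 41.1891)*sin(a)/(0.4225*cos(a)^4 - 0.117*cos(a)^3 + 6.6251*cos(a)^2 - 0.9162*cos(a) + 25.9081)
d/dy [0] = 0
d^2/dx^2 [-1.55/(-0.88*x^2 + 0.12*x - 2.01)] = (-2.40064*x^2 + 0.32736*x + 1.55*(1.76*x - 0.12)*(3.52*x - 0.24) - 5.48328)/(0.88*x^2 - 0.12*x + 2.01)^3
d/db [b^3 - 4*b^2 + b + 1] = 3*b^2 - 8*b + 1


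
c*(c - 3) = c^2 - 3*c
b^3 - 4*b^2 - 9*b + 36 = (b - 4)*(b - 3)*(b + 3)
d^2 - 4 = (d - 2)*(d + 2)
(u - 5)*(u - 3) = u^2 - 8*u + 15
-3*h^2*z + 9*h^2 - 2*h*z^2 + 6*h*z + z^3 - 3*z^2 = (-3*h + z)*(h + z)*(z - 3)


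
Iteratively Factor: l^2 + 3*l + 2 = (l + 2)*(l + 1)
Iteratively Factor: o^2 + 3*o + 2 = (o + 2)*(o + 1)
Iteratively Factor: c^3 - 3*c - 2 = (c - 2)*(c^2 + 2*c + 1) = (c - 2)*(c + 1)*(c + 1)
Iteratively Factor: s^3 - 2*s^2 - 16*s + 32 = (s - 4)*(s^2 + 2*s - 8) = (s - 4)*(s - 2)*(s + 4)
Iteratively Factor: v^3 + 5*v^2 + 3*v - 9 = (v + 3)*(v^2 + 2*v - 3) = (v - 1)*(v + 3)*(v + 3)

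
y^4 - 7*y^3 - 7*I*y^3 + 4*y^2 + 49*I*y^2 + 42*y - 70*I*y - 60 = (y - 5)*(y - 2)*(y - 6*I)*(y - I)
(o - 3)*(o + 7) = o^2 + 4*o - 21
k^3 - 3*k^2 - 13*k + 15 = (k - 5)*(k - 1)*(k + 3)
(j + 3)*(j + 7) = j^2 + 10*j + 21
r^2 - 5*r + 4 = (r - 4)*(r - 1)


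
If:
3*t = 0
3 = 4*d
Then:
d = 3/4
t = 0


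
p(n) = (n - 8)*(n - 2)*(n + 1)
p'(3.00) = -21.00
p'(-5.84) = 213.44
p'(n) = (n - 8)*(n - 2) + (n - 8)*(n + 1) + (n - 2)*(n + 1) = 3*n^2 - 18*n + 6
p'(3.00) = -21.00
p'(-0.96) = 26.04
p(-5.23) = -404.61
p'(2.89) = -20.96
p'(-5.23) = 182.20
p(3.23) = -24.82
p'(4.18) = -16.82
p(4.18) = -43.14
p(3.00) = -20.00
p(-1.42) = -13.53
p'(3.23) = -20.84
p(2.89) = -17.69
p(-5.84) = -525.17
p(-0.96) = 1.06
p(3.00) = -20.00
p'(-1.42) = 37.61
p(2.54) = -10.44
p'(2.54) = -20.37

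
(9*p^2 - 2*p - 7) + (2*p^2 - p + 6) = 11*p^2 - 3*p - 1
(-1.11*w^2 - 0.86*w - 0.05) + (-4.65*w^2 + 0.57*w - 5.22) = -5.76*w^2 - 0.29*w - 5.27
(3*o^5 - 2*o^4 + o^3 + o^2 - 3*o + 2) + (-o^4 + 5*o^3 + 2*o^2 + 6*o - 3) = 3*o^5 - 3*o^4 + 6*o^3 + 3*o^2 + 3*o - 1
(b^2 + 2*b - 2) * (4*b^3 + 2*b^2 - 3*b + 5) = 4*b^5 + 10*b^4 - 7*b^3 - 5*b^2 + 16*b - 10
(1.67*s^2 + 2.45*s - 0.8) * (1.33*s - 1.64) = 2.2211*s^3 + 0.519700000000001*s^2 - 5.082*s + 1.312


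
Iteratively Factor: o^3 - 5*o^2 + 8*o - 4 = (o - 2)*(o^2 - 3*o + 2) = (o - 2)^2*(o - 1)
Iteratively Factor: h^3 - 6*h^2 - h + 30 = (h - 5)*(h^2 - h - 6) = (h - 5)*(h - 3)*(h + 2)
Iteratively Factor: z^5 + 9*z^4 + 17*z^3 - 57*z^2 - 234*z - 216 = (z - 3)*(z^4 + 12*z^3 + 53*z^2 + 102*z + 72) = (z - 3)*(z + 2)*(z^3 + 10*z^2 + 33*z + 36) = (z - 3)*(z + 2)*(z + 3)*(z^2 + 7*z + 12) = (z - 3)*(z + 2)*(z + 3)^2*(z + 4)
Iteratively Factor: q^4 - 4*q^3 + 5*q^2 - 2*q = (q)*(q^3 - 4*q^2 + 5*q - 2) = q*(q - 1)*(q^2 - 3*q + 2) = q*(q - 2)*(q - 1)*(q - 1)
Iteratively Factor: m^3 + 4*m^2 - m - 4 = (m + 4)*(m^2 - 1) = (m - 1)*(m + 4)*(m + 1)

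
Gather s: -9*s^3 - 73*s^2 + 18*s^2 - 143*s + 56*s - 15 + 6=-9*s^3 - 55*s^2 - 87*s - 9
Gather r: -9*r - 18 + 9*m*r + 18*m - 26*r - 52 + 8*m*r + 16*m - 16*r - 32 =34*m + r*(17*m - 51) - 102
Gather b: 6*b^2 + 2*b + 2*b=6*b^2 + 4*b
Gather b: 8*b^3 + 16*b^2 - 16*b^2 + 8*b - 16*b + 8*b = 8*b^3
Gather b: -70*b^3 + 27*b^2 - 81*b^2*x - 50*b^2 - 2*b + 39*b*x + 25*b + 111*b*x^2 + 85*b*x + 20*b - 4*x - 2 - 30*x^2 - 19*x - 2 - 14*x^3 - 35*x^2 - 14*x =-70*b^3 + b^2*(-81*x - 23) + b*(111*x^2 + 124*x + 43) - 14*x^3 - 65*x^2 - 37*x - 4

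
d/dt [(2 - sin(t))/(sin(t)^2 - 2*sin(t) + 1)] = (sin(t) - 3)*cos(t)/(sin(t) - 1)^3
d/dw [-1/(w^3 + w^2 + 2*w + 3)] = (3*w^2 + 2*w + 2)/(w^3 + w^2 + 2*w + 3)^2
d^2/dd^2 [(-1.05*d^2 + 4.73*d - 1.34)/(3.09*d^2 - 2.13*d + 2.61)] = (76.5034560000001*d^3 - 25.957854*d^2 - 175.964994*d + 47.740608)/(29.503629*d^6 - 61.012359*d^5 + 116.818686*d^4 - 112.733019*d^3 + 98.672094*d^2 - 43.529319*d + 17.779581)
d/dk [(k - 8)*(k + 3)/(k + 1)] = (k^2 + 2*k + 19)/(k^2 + 2*k + 1)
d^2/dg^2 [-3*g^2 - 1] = -6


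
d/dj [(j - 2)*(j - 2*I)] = 2*j - 2 - 2*I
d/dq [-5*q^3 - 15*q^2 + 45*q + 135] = -15*q^2 - 30*q + 45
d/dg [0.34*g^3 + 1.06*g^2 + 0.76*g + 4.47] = 1.02*g^2 + 2.12*g + 0.76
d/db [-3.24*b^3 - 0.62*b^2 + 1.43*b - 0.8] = -9.72*b^2 - 1.24*b + 1.43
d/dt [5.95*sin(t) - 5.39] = 5.95*cos(t)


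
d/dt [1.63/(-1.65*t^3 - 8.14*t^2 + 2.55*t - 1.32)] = (8.0685*t^2 + 26.5364*t - 4.1565)/(1.65*t^3 + 8.14*t^2 - 2.55*t + 1.32)^2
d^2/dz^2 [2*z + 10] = 0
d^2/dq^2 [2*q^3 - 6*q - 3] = 12*q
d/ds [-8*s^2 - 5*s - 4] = -16*s - 5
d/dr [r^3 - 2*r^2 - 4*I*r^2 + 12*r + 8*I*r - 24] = 3*r^2 - 4*r - 8*I*r + 12 + 8*I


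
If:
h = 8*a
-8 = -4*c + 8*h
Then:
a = h/8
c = 2*h + 2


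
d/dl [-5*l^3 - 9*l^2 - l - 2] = -15*l^2 - 18*l - 1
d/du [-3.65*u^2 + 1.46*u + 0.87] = 1.46 - 7.3*u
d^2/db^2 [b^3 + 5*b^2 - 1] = 6*b + 10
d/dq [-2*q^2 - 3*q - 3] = -4*q - 3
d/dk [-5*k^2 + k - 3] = 1 - 10*k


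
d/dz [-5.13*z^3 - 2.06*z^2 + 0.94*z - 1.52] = -15.39*z^2 - 4.12*z + 0.94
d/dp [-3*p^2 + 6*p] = 6 - 6*p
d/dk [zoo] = 0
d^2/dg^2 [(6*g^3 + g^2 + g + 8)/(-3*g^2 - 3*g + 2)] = 4*(-45*g^3 - 63*g^2 - 153*g - 65)/(27*g^6 + 81*g^5 + 27*g^4 - 81*g^3 - 18*g^2 + 36*g - 8)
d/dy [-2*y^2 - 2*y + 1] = -4*y - 2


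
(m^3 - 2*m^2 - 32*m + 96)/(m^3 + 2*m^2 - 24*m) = (m - 4)/m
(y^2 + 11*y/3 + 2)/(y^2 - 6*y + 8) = (y^2 + 11*y/3 + 2)/(y^2 - 6*y + 8)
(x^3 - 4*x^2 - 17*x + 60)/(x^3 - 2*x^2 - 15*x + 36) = (x - 5)/(x - 3)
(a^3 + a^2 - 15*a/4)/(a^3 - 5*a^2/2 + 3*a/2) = (a + 5/2)/(a - 1)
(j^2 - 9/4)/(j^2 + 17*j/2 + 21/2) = (j - 3/2)/(j + 7)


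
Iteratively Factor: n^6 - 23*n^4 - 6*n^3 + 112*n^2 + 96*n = (n + 2)*(n^5 - 2*n^4 - 19*n^3 + 32*n^2 + 48*n) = (n + 1)*(n + 2)*(n^4 - 3*n^3 - 16*n^2 + 48*n) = (n + 1)*(n + 2)*(n + 4)*(n^3 - 7*n^2 + 12*n) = n*(n + 1)*(n + 2)*(n + 4)*(n^2 - 7*n + 12) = n*(n - 4)*(n + 1)*(n + 2)*(n + 4)*(n - 3)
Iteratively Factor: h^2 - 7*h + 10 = (h - 5)*(h - 2)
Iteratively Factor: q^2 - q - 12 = (q + 3)*(q - 4)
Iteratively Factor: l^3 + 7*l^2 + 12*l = (l + 4)*(l^2 + 3*l) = (l + 3)*(l + 4)*(l)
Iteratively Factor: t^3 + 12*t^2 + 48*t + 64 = (t + 4)*(t^2 + 8*t + 16) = (t + 4)^2*(t + 4)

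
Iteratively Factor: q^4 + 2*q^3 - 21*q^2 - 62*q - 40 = (q + 4)*(q^3 - 2*q^2 - 13*q - 10) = (q - 5)*(q + 4)*(q^2 + 3*q + 2) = (q - 5)*(q + 2)*(q + 4)*(q + 1)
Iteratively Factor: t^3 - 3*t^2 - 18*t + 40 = (t + 4)*(t^2 - 7*t + 10) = (t - 2)*(t + 4)*(t - 5)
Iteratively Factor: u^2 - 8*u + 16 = (u - 4)*(u - 4)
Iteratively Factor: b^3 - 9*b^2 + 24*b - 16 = (b - 4)*(b^2 - 5*b + 4) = (b - 4)^2*(b - 1)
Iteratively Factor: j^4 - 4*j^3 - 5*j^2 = (j - 5)*(j^3 + j^2) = j*(j - 5)*(j^2 + j) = j^2*(j - 5)*(j + 1)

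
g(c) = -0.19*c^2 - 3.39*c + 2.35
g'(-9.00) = 0.03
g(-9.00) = 17.47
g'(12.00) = -7.95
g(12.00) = -65.69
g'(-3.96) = -1.89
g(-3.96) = 12.79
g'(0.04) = -3.41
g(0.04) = 2.21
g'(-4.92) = -1.52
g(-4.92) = 14.43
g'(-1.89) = -2.67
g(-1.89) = 8.08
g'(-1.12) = -2.96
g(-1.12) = 5.91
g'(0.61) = -3.62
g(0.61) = 0.21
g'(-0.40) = -3.24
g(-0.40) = 3.68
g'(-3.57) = -2.03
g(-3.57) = 12.03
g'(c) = -0.38*c - 3.39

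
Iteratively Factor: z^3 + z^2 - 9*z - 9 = (z + 1)*(z^2 - 9) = (z + 1)*(z + 3)*(z - 3)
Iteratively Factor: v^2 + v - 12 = (v - 3)*(v + 4)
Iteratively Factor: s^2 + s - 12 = (s + 4)*(s - 3)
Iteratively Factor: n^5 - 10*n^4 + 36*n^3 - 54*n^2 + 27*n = (n - 3)*(n^4 - 7*n^3 + 15*n^2 - 9*n) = (n - 3)^2*(n^3 - 4*n^2 + 3*n) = (n - 3)^3*(n^2 - n) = (n - 3)^3*(n - 1)*(n)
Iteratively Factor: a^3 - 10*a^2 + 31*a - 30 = (a - 3)*(a^2 - 7*a + 10) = (a - 3)*(a - 2)*(a - 5)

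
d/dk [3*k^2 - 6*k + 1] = 6*k - 6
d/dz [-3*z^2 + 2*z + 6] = 2 - 6*z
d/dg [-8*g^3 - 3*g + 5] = -24*g^2 - 3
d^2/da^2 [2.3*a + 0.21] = 0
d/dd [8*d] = 8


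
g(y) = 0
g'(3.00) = 0.00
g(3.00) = 0.00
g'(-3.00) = 0.00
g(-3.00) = 0.00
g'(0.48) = 0.00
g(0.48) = 0.00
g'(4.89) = 0.00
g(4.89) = 0.00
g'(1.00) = 0.00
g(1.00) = 0.00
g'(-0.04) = 0.00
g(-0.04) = 0.00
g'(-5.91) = 0.00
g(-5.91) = 0.00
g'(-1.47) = 0.00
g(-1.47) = 0.00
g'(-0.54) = 0.00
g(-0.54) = 0.00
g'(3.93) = 0.00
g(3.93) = 0.00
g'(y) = 0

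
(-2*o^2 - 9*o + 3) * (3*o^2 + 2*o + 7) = -6*o^4 - 31*o^3 - 23*o^2 - 57*o + 21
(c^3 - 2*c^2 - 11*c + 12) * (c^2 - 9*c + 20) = c^5 - 11*c^4 + 27*c^3 + 71*c^2 - 328*c + 240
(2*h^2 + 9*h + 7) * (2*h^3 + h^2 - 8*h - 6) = 4*h^5 + 20*h^4 + 7*h^3 - 77*h^2 - 110*h - 42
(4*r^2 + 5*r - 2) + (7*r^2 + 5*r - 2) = 11*r^2 + 10*r - 4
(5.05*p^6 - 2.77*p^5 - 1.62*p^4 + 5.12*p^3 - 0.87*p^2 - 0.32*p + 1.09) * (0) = 0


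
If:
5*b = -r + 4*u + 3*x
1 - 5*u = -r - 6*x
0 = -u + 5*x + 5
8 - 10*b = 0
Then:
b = 4/5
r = 62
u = 15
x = 2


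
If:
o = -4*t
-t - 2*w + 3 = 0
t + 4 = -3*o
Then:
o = -16/11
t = 4/11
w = 29/22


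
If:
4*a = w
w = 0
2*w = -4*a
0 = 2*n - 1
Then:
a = 0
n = 1/2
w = 0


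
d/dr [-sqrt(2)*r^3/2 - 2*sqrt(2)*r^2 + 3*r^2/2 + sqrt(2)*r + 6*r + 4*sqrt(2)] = -3*sqrt(2)*r^2/2 - 4*sqrt(2)*r + 3*r + sqrt(2) + 6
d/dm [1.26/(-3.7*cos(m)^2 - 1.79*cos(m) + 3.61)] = -(9.324*cos(m) + 2.2554)*sin(m)/(3.7*cos(m)^2 + 1.79*cos(m) - 3.61)^2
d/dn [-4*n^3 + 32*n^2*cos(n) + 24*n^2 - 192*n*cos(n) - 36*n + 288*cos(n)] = -32*n^2*sin(n) - 12*n^2 + 192*n*sin(n) + 64*n*cos(n) + 48*n - 288*sin(n) - 192*cos(n) - 36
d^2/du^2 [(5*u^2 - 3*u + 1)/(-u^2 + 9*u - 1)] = 4*(-21*u^3 + 6*u^2 + 9*u - 29)/(u^6 - 27*u^5 + 246*u^4 - 783*u^3 + 246*u^2 - 27*u + 1)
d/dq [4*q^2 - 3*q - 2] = 8*q - 3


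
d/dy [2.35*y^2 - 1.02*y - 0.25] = 4.7*y - 1.02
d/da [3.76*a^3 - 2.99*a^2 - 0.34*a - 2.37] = 11.28*a^2 - 5.98*a - 0.34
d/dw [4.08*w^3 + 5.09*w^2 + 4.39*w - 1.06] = 12.24*w^2 + 10.18*w + 4.39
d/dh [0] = 0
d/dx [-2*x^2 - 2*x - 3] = -4*x - 2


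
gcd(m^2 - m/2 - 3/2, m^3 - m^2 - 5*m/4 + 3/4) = m^2 - m/2 - 3/2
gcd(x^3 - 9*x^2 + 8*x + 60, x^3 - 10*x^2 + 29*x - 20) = x - 5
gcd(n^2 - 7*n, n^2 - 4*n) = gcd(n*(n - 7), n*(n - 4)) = n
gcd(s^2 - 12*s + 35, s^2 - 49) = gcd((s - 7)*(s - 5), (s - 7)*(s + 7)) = s - 7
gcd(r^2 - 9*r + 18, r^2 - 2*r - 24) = r - 6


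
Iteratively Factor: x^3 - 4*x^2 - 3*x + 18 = (x + 2)*(x^2 - 6*x + 9) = (x - 3)*(x + 2)*(x - 3)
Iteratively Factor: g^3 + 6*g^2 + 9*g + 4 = (g + 4)*(g^2 + 2*g + 1) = (g + 1)*(g + 4)*(g + 1)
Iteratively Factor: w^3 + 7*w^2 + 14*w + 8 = (w + 1)*(w^2 + 6*w + 8) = (w + 1)*(w + 4)*(w + 2)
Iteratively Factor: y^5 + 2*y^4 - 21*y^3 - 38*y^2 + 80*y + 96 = (y - 4)*(y^4 + 6*y^3 + 3*y^2 - 26*y - 24) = (y - 4)*(y - 2)*(y^3 + 8*y^2 + 19*y + 12) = (y - 4)*(y - 2)*(y + 4)*(y^2 + 4*y + 3) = (y - 4)*(y - 2)*(y + 3)*(y + 4)*(y + 1)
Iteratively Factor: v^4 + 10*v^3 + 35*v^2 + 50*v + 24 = (v + 3)*(v^3 + 7*v^2 + 14*v + 8) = (v + 2)*(v + 3)*(v^2 + 5*v + 4) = (v + 2)*(v + 3)*(v + 4)*(v + 1)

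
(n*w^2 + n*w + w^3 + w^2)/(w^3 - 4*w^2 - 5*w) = (n + w)/(w - 5)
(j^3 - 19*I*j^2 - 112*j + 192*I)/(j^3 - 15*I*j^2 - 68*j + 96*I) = (j - 8*I)/(j - 4*I)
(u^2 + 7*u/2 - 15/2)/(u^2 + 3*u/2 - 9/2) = (u + 5)/(u + 3)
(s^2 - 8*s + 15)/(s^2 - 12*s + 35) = (s - 3)/(s - 7)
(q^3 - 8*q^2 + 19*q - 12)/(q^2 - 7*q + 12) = q - 1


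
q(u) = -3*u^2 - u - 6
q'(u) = -6*u - 1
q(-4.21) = -54.96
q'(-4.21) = 24.26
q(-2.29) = -19.44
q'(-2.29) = 12.74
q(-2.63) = -24.12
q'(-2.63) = 14.78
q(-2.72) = -25.48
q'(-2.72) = 15.32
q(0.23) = -6.39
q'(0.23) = -2.38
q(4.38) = -67.93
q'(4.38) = -27.28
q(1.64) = -15.71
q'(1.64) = -10.84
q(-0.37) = -6.04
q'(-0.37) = 1.22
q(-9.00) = -240.00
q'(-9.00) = 53.00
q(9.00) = -258.00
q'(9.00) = -55.00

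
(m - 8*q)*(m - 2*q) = m^2 - 10*m*q + 16*q^2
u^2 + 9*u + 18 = (u + 3)*(u + 6)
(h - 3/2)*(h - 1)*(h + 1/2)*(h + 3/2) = h^4 - h^3/2 - 11*h^2/4 + 9*h/8 + 9/8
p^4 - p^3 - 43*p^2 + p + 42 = (p - 7)*(p - 1)*(p + 1)*(p + 6)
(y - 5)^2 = y^2 - 10*y + 25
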